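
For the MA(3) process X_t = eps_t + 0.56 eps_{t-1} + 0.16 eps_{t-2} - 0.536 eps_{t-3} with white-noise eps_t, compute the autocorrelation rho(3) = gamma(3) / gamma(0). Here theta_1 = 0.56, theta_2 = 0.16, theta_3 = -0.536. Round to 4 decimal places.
\rho(3) = -0.3295

For an MA(q) process with theta_0 = 1, the autocovariance is
  gamma(k) = sigma^2 * sum_{i=0..q-k} theta_i * theta_{i+k},
and rho(k) = gamma(k) / gamma(0). Sigma^2 cancels.
  numerator   = (1)*(-0.536) = -0.536.
  denominator = (1)^2 + (0.56)^2 + (0.16)^2 + (-0.536)^2 = 1.626496.
  rho(3) = -0.536 / 1.626496 = -0.3295.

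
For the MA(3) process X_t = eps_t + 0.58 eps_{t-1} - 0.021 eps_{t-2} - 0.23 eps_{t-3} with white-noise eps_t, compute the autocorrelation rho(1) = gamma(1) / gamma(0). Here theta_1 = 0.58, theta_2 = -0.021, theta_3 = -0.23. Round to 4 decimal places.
\rho(1) = 0.4121

For an MA(q) process with theta_0 = 1, the autocovariance is
  gamma(k) = sigma^2 * sum_{i=0..q-k} theta_i * theta_{i+k},
and rho(k) = gamma(k) / gamma(0). Sigma^2 cancels.
  numerator   = (1)*(0.58) + (0.58)*(-0.021) + (-0.021)*(-0.23) = 0.57265.
  denominator = (1)^2 + (0.58)^2 + (-0.021)^2 + (-0.23)^2 = 1.389741.
  rho(1) = 0.57265 / 1.389741 = 0.4121.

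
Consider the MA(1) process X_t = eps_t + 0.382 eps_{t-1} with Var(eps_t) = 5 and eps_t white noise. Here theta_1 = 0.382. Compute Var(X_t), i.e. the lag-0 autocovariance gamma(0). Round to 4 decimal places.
\gamma(0) = 5.7296

For an MA(q) process X_t = eps_t + sum_i theta_i eps_{t-i} with
Var(eps_t) = sigma^2, the variance is
  gamma(0) = sigma^2 * (1 + sum_i theta_i^2).
  sum_i theta_i^2 = (0.382)^2 = 0.145924.
  gamma(0) = 5 * (1 + 0.145924) = 5 * 1.145924 = 5.72962, which rounds to 5.7296.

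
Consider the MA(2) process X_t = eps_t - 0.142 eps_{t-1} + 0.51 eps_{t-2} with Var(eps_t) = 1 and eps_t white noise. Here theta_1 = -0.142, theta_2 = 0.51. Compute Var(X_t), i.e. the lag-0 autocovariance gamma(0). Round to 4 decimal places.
\gamma(0) = 1.2803

For an MA(q) process X_t = eps_t + sum_i theta_i eps_{t-i} with
Var(eps_t) = sigma^2, the variance is
  gamma(0) = sigma^2 * (1 + sum_i theta_i^2).
  sum_i theta_i^2 = (-0.142)^2 + (0.51)^2 = 0.020164 + 0.2601 = 0.280264.
  gamma(0) = 1 * (1 + 0.280264) = 1 * 1.280264 = 1.280264, which rounds to 1.2803.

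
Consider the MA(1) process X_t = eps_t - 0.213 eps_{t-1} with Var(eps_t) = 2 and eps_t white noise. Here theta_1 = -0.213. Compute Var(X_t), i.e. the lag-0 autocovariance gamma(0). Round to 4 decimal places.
\gamma(0) = 2.0907

For an MA(q) process X_t = eps_t + sum_i theta_i eps_{t-i} with
Var(eps_t) = sigma^2, the variance is
  gamma(0) = sigma^2 * (1 + sum_i theta_i^2).
  sum_i theta_i^2 = (-0.213)^2 = 0.045369.
  gamma(0) = 2 * (1 + 0.045369) = 2 * 1.045369 = 2.090738, which rounds to 2.0907.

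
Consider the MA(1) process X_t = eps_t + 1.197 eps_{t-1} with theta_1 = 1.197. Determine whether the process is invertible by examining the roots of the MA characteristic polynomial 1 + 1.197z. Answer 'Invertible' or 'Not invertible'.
\text{Not invertible}

The MA(q) characteristic polynomial is P(z) = 1 + 1.197z.
Invertibility requires all roots to lie outside the unit circle, i.e. |z| > 1 for every root.
This is linear in z: 1 + (1.197) z = 0  =>  z = -1/(1.197) = -0.835422,  |z| = 0.835422.
Moduli of all roots: 0.8354.
All moduli strictly greater than 1? No.
Verdict: Not invertible.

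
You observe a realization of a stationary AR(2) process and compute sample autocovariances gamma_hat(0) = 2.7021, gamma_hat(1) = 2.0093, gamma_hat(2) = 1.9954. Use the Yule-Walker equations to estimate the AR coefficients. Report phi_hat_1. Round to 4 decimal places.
\hat\phi_{1} = 0.4350

The Yule-Walker equations for an AR(p) process read, in matrix form,
  Gamma_p phi = r_p,   with   (Gamma_p)_{ij} = gamma(|i - j|),
                       (r_p)_i = gamma(i),   i,j = 1..p.
Substitute the sample gammas (Toeplitz matrix and right-hand side of size 2):
  Gamma_p = [[2.7021, 2.0093], [2.0093, 2.7021]]
  r_p     = [2.0093, 1.9954]
Written out:
  2.7021 phi_1 + 2.0093 phi_2 = 2.0093
  2.0093 phi_1 + 2.7021 phi_2 = 1.9954
Solve by Cramer's rule:
  det = gamma(0)^2 - gamma(1)^2 = (2.7021)^2 - (2.0093)^2 = 7.30134441 - 4.03728649 = 3.26405792
  phi_hat_1 = [gamma(1) gamma(0) - gamma(1) gamma(2)] / det = [(2.0093)(2.7021) - (2.0093)(1.9954)] / 3.26405792 = 1.41997231 / 3.26405792 = 0.435
  phi_hat_2 = [gamma(0) gamma(2) - gamma(1)^2] / det = [(2.7021)(1.9954) - (2.0093)^2] / 3.26405792 = 1.35448385 / 3.26405792 = 0.415
So phi_hat = [0.4350, 0.4150].
Therefore phi_hat_1 = 0.4350.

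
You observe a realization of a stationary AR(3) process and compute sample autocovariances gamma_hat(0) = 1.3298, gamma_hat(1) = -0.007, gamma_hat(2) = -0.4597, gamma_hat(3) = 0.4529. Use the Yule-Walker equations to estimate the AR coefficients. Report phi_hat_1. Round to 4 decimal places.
\hat\phi_{1} = 0.1250

The Yule-Walker equations for an AR(p) process read, in matrix form,
  Gamma_p phi = r_p,   with   (Gamma_p)_{ij} = gamma(|i - j|),
                       (r_p)_i = gamma(i),   i,j = 1..p.
Substitute the sample gammas (Toeplitz matrix and right-hand side of size 3):
  Gamma_p = [[1.3298, -0.007, -0.4597], [-0.007, 1.3298, -0.007], [-0.4597, -0.007, 1.3298]]
  r_p     = [-0.007, -0.4597, 0.4529]
Written out (R1..R3):
  (R1) 1.3298 phi_1 - 0.007 phi_2 - 0.4597 phi_3 = -0.007
  (R2) -0.007 phi_1 + 1.3298 phi_2 - 0.007 phi_3 = -0.4597
  (R3) -0.4597 phi_1 - 0.007 phi_2 + 1.3298 phi_3 = 0.4529
Gaussian elimination:
  R2 <- R2 - (-0.007/1.3298) R1 = R2 - (-0.005264) R1:  1.329763 phi_2 - 0.00942 phi_3 = -0.459737
  R3 <- R3 - (-0.4597/1.3298) R1 = R3 - (-0.345691) R1:  -0.00942 phi_2 + 1.170886 phi_3 = 0.45048
  R3 <- R3 - (-0.00942/1.329763) R2 = R3 - (-0.007084) R2:  1.170819 phi_3 = 0.447223
Back-substitution:
  phi_hat_3 = 0.447223 / 1.170819 = 0.381975
  phi_hat_2 = (-0.459737 - (-0.00942)(0.381975)) / 1.329763 = -0.343023
  phi_hat_1 = (-0.007 - (-0.007)(-0.343023) - (-0.4597)(0.381975)) / 1.3298 = 0.124976
So phi_hat = [0.1250, -0.3430, 0.3820].
Therefore phi_hat_1 = 0.1250.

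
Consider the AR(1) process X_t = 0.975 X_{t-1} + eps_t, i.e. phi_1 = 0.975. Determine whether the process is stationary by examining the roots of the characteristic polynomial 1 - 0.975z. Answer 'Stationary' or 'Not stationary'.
\text{Stationary}

The AR(p) characteristic polynomial is P(z) = 1 - 0.975z.
Stationarity requires all roots to lie outside the unit circle, i.e. |z| > 1 for every root.
This is linear in z: 1 + (-0.975) z = 0  =>  z = -1/(-0.975) = 1.025641,  |z| = 1.025641.
Moduli of all roots: 1.0256.
All moduli strictly greater than 1? Yes.
Verdict: Stationary.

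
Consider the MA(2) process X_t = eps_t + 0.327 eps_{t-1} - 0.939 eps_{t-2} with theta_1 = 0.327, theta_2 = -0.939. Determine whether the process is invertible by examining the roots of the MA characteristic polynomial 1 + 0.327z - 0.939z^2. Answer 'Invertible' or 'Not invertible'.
\text{Not invertible}

The MA(q) characteristic polynomial is P(z) = 1 + 0.327z - 0.939z^2.
Invertibility requires all roots to lie outside the unit circle, i.e. |z| > 1 for every root.
Set 1 + (0.327) z + (-0.939) z^2 = 0, i.e. a z^2 + b z + c = 0 with a = -0.939, b = 0.327, c = 1.
Discriminant D = b^2 - 4ac = (0.327)^2 - 4*(-0.939)*1 = 0.106929 - (-3.756) = 3.862929.
D >= 0, so the roots are real: z = (-b +/- sqrt(D)) / (2a) = (-0.327 +/- 1.965434) / (-1.878).
  z_1 = (-0.327 + 1.965434) / (-1.878) = -0.8724,   |z_1| = 0.8724.
  z_2 = (-0.327 - 1.965434) / (-1.878) = 1.2207,   |z_2| = 1.2207.
Moduli of all roots: 0.8724, 1.2207.
All moduli strictly greater than 1? No.
Verdict: Not invertible.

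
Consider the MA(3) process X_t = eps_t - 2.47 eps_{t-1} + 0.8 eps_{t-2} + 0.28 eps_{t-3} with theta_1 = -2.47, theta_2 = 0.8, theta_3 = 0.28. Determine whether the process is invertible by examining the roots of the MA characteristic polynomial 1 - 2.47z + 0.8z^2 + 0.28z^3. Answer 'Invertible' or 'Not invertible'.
\text{Not invertible}

The MA(q) characteristic polynomial is P(z) = 1 - 2.47z + 0.8z^2 + 0.28z^3.
Invertibility requires all roots to lie outside the unit circle, i.e. |z| > 1 for every root.
Degree 3: look for a simple real root z0 first, then factor out (1 - z/z0) and solve the remaining quadratic.
Testing z0 = 0.5: P(0.5) = 1 + (-2.47)(0.5) + (0.8)(0.5)^2 + (0.28)(0.5)^3
  = 1 + (-1.235) + (0.2) + (0.035) = 0.  So z_0 = 0.5 is a root, |z_0| = 0.5.
Divide out the factor (1 - 2 z) = (1 - z/z0) (since 1/z0 = 2):
  P(z) = (1 - 2 z)(1 + (-0.47) z + (-0.14) z^2)
  [check: z-coef -0.47 - (2) = -2.47; z^2-coef -0.14 - (2)(-0.47) = 0.8; z^3-coef -(2)(-0.14) = 0.28.]
Remaining roots from the quadratic factor 1 + (-0.47) z + (-0.14) z^2:
  Set 1 + (-0.47) z + (-0.14) z^2 = 0, i.e. a z^2 + b z + c = 0 with a = -0.14, b = -0.47, c = 1.
  Discriminant D = b^2 - 4ac = (-0.47)^2 - 4*(-0.14)*1 = 0.2209 - (-0.56) = 0.7809.
  D >= 0, so the roots are real: z = (-b +/- sqrt(D)) / (2a) = (0.47 +/- 0.883685) / (-0.28).
    z_1 = (0.47 + 0.883685) / (-0.28) = -4.8346,   |z_1| = 4.8346.
    z_2 = (0.47 - 0.883685) / (-0.28) = 1.4774,   |z_2| = 1.4774.
Moduli of all roots: 0.5000, 4.8346, 1.4774.
All moduli strictly greater than 1? No.
Verdict: Not invertible.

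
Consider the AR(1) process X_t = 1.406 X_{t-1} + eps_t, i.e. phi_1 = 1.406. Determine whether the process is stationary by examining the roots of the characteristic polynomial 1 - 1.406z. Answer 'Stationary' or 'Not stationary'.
\text{Not stationary}

The AR(p) characteristic polynomial is P(z) = 1 - 1.406z.
Stationarity requires all roots to lie outside the unit circle, i.e. |z| > 1 for every root.
This is linear in z: 1 + (-1.406) z = 0  =>  z = -1/(-1.406) = 0.711238,  |z| = 0.711238.
Moduli of all roots: 0.7112.
All moduli strictly greater than 1? No.
Verdict: Not stationary.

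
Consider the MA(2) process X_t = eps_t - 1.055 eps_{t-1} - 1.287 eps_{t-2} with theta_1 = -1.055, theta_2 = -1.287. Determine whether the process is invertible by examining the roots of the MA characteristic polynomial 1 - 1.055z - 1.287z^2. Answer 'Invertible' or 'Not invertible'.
\text{Not invertible}

The MA(q) characteristic polynomial is P(z) = 1 - 1.055z - 1.287z^2.
Invertibility requires all roots to lie outside the unit circle, i.e. |z| > 1 for every root.
Set 1 + (-1.055) z + (-1.287) z^2 = 0, i.e. a z^2 + b z + c = 0 with a = -1.287, b = -1.055, c = 1.
Discriminant D = b^2 - 4ac = (-1.055)^2 - 4*(-1.287)*1 = 1.113025 - (-5.148) = 6.261025.
D >= 0, so the roots are real: z = (-b +/- sqrt(D)) / (2a) = (1.055 +/- 2.502204) / (-2.574).
  z_1 = (1.055 + 2.502204) / (-2.574) = -1.382,   |z_1| = 1.382.
  z_2 = (1.055 - 2.502204) / (-2.574) = 0.5622,   |z_2| = 0.5622.
Moduli of all roots: 1.3820, 0.5622.
All moduli strictly greater than 1? No.
Verdict: Not invertible.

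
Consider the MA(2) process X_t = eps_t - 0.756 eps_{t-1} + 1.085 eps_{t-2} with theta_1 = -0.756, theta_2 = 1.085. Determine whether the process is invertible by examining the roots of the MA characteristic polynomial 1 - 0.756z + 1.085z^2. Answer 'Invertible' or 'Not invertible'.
\text{Not invertible}

The MA(q) characteristic polynomial is P(z) = 1 - 0.756z + 1.085z^2.
Invertibility requires all roots to lie outside the unit circle, i.e. |z| > 1 for every root.
Set 1 + (-0.756) z + (1.085) z^2 = 0, i.e. a z^2 + b z + c = 0 with a = 1.085, b = -0.756, c = 1.
Discriminant D = b^2 - 4ac = (-0.756)^2 - 4*(1.085)*1 = 0.571536 - (4.34) = -3.768464.
D < 0, so the roots are the complex-conjugate pair z = (-b +/- i sqrt(-D)) / (2a) = 0.3484 +/- 0.8946i.
For a conjugate pair |z|^2 = z * conj(z) = (product of roots) = c/a = 1/(1.085) = 0.921659, so |z| = sqrt(0.921659) = 0.96 for both roots.
Moduli of all roots: 0.9600, 0.9600.
All moduli strictly greater than 1? No.
Verdict: Not invertible.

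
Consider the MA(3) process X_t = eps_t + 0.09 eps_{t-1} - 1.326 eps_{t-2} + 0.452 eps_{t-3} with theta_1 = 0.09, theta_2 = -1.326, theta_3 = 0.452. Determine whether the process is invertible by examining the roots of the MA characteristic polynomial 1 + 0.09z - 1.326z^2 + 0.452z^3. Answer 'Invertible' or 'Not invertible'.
\text{Not invertible}

The MA(q) characteristic polynomial is P(z) = 1 + 0.09z - 1.326z^2 + 0.452z^3.
Invertibility requires all roots to lie outside the unit circle, i.e. |z| > 1 for every root.
Degree 3: look for a simple real root z0 first, then factor out (1 - z/z0) and solve the remaining quadratic.
Testing z0 = 2.5: P(2.5) = 1 + (0.09)(2.5) + (-1.326)(2.5)^2 + (0.452)(2.5)^3
  = 1 + (0.225) + (-8.2875) + (7.0625) = 0.  So z_0 = 2.5 is a root, |z_0| = 2.5.
Divide out the factor (1 - 0.4 z) = (1 - z/z0) (since 1/z0 = 0.4):
  P(z) = (1 - 0.4 z)(1 + (0.49) z + (-1.13) z^2)
  [check: z-coef 0.49 - (0.4) = 0.09; z^2-coef -1.13 - (0.4)(0.49) = -1.326; z^3-coef -(0.4)(-1.13) = 0.452.]
Remaining roots from the quadratic factor 1 + (0.49) z + (-1.13) z^2:
  Set 1 + (0.49) z + (-1.13) z^2 = 0, i.e. a z^2 + b z + c = 0 with a = -1.13, b = 0.49, c = 1.
  Discriminant D = b^2 - 4ac = (0.49)^2 - 4*(-1.13)*1 = 0.2401 - (-4.52) = 4.7601.
  D >= 0, so the roots are real: z = (-b +/- sqrt(D)) / (2a) = (-0.49 +/- 2.181765) / (-2.26).
    z_1 = (-0.49 + 2.181765) / (-2.26) = -0.7486,   |z_1| = 0.7486.
    z_2 = (-0.49 - 2.181765) / (-2.26) = 1.1822,   |z_2| = 1.1822.
Moduli of all roots: 2.5000, 0.7486, 1.1822.
All moduli strictly greater than 1? No.
Verdict: Not invertible.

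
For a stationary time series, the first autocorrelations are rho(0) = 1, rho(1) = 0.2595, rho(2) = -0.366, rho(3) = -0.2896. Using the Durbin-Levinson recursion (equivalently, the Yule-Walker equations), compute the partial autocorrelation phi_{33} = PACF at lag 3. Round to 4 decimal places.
\phi_{33} = -0.0409

The PACF at lag k is phi_{kk}, the last component of the solution
to the Yule-Walker system G_k phi = r_k where
  (G_k)_{ij} = rho(|i - j|), (r_k)_i = rho(i), i,j = 1..k.
Equivalently, Durbin-Levinson gives phi_{kk} iteratively:
  phi_{11} = rho(1)
  phi_{kk} = [rho(k) - sum_{j=1..k-1} phi_{k-1,j} rho(k-j)]
            / [1 - sum_{j=1..k-1} phi_{k-1,j} rho(j)],
  phi_{k,j} = phi_{k-1,j} - phi_{kk} phi_{k-1,k-j},  j = 1..k-1.
Step k = 1:
  phi_11 = rho(1) = 0.2595.
Step k = 2:
  phi_22 = [rho(2) - phi_11 rho(1)] / [1 - phi_11 rho(1)] = [-0.366 - (0.2595)(0.2595)] / [1 - (0.2595)(0.2595)]
         = -0.43334025 / 0.93265975 = -0.464628.
  Update: phi_21 = phi_11 - phi_22 phi_11 = 0.2595 - (-0.464628)(0.2595) = 0.380071.
Step k = 3:
  phi_33 = [rho(3) - phi_21 rho(2) - phi_22 rho(1)] / [1 - phi_21 rho(1) - phi_22 rho(2)]
    numerator   = -0.2896 - (0.380071)(-0.366) - (-0.464628)(0.2595) = -0.0299229
    denominator = 1 - (0.380071)(0.2595) - (-0.464628)(-0.366) = 0.73131754
  phi_33 = -0.0299229 / 0.73131754 = -0.0409.
Therefore phi_{33} = -0.0409.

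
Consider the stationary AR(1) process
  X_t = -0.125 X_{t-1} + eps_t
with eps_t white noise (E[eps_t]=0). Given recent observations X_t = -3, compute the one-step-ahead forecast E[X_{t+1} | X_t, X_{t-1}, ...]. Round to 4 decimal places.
E[X_{t+1} \mid \mathcal F_t] = 0.3750

For an AR(p) model X_t = c + sum_i phi_i X_{t-i} + eps_t, the
one-step-ahead conditional mean is
  E[X_{t+1} | X_t, ...] = c + sum_i phi_i X_{t+1-i}.
Substitute known values:
  E[X_{t+1} | ...] = (-0.125) * (-3)
                   = 0.3750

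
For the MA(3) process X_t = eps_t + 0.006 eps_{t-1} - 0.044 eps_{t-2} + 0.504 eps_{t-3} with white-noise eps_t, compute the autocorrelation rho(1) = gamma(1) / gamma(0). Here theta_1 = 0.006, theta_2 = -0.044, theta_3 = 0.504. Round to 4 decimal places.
\rho(1) = -0.0131

For an MA(q) process with theta_0 = 1, the autocovariance is
  gamma(k) = sigma^2 * sum_{i=0..q-k} theta_i * theta_{i+k},
and rho(k) = gamma(k) / gamma(0). Sigma^2 cancels.
  numerator   = (1)*(0.006) + (0.006)*(-0.044) + (-0.044)*(0.504) = -0.01644.
  denominator = (1)^2 + (0.006)^2 + (-0.044)^2 + (0.504)^2 = 1.255988.
  rho(1) = -0.01644 / 1.255988 = -0.0131.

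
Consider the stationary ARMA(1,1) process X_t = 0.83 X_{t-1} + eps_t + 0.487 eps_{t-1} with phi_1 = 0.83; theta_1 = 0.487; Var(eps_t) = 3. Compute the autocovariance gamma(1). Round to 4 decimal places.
\gamma(1) = 17.8336

Multiply the model equation by X_{t-k} and take expectations. With theta_0 = psi_0 = 1 and psi_j the MA(infinity) weights, this gives
  gamma(k) - sum_i phi_i gamma(k-i) = c_k,
  c_k = sigma^2 * sum_{j=k..q} theta_j psi_{j-k}   (c_k = 0 for k > q),
using gamma(-m) = gamma(m).
psi-weights needed (psi_j = theta_j + sum_i phi_i psi_{j-i}):
  psi_1 = theta_1 + phi_1 = 0.487 + (0.83) = 1.317
Right-hand sides:
  c_0 = sigma^2 (1 + theta_1 psi_1) = 3 * (1 + (0.487)(1.317)) = 3 * 1.641379 = 4.924137
  c_1 = sigma^2 theta_1 = 3 * (0.487) = 1.461
  c_2 = 0
Equations for k = 0 and k = 1 (AR order 1):
  gamma(0) = phi_1 gamma(1) + c_0
  gamma(1) = phi_1 gamma(0) + c_1
Substituting the second into the first: gamma(0) (1 - phi_1^2) = c_0 + phi_1 c_1, so
  gamma(0) = (c_0 + phi_1 c_1) / (1 - phi_1^2) = (4.924137 + (0.83)(1.461)) / (1 - (0.83)^2) = 6.136767 / 0.3111 = 19.726027.
  gamma(1) = phi_1 gamma(0) + c_1 = (0.83)(19.726027) + (1.461) = 17.833602.
Therefore gamma(1) = 17.8336 (to 4 decimal places).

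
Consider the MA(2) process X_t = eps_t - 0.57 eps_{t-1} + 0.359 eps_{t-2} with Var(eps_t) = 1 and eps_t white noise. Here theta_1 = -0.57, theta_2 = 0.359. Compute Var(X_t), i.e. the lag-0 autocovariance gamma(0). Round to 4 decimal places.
\gamma(0) = 1.4538

For an MA(q) process X_t = eps_t + sum_i theta_i eps_{t-i} with
Var(eps_t) = sigma^2, the variance is
  gamma(0) = sigma^2 * (1 + sum_i theta_i^2).
  sum_i theta_i^2 = (-0.57)^2 + (0.359)^2 = 0.3249 + 0.128881 = 0.453781.
  gamma(0) = 1 * (1 + 0.453781) = 1 * 1.453781 = 1.453781, which rounds to 1.4538.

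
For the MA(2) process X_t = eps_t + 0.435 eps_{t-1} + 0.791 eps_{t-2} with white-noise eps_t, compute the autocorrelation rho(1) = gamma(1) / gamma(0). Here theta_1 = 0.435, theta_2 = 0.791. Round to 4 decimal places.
\rho(1) = 0.4293

For an MA(q) process with theta_0 = 1, the autocovariance is
  gamma(k) = sigma^2 * sum_{i=0..q-k} theta_i * theta_{i+k},
and rho(k) = gamma(k) / gamma(0). Sigma^2 cancels.
  numerator   = (1)*(0.435) + (0.435)*(0.791) = 0.779085.
  denominator = (1)^2 + (0.435)^2 + (0.791)^2 = 1.814906.
  rho(1) = 0.779085 / 1.814906 = 0.4293.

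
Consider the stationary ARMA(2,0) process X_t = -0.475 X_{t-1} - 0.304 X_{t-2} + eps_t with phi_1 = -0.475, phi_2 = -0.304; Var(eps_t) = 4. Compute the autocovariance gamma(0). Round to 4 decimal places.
\gamma(0) = 5.0816

Multiply the model equation by X_{t-k} and take expectations. With theta_0 = psi_0 = 1 and psi_j the MA(infinity) weights, this gives
  gamma(k) - sum_i phi_i gamma(k-i) = c_k,
  c_k = sigma^2 * sum_{j=k..q} theta_j psi_{j-k}   (c_k = 0 for k > q),
using gamma(-m) = gamma(m).
Pure AR (q = 0): c_0 = sigma^2 = 4, c_k = 0 for k >= 1.
Equations for k = 0, 1, 2 (AR order 2, c_2 = 0):
  (E0) gamma(0) = phi_1 gamma(1) + phi_2 gamma(2) + c_0
  (E1) gamma(1) = phi_1 gamma(0) + phi_2 gamma(1) + c_1
  (E2) gamma(2) = phi_1 gamma(1) + phi_2 gamma(0)
From (E1): gamma(1) = A gamma(0) + B with
  A = phi_1 / (1 - phi_2) = -0.475 / 1.304 = -0.364264,   B = c_1 / (1 - phi_2) = 0 / 1.304 = 0.
Insert (E2) into (E0): gamma(0) (1 - phi_2^2) = phi_1 (1 + phi_2) gamma(1) + c_0.
  phi_1 (1 + phi_2) = (-0.475)(0.696) = -0.3306,   1 - phi_2^2 = 0.907584.
Replace gamma(1) by A gamma(0) + B and collect gamma(0):
  gamma(0) [0.907584 - (-0.3306)(-0.364264)] = c_0 = 4
  gamma(0) * 0.787158 = 4
  gamma(0) = 4 / 0.787158 = 5.081569.
Therefore gamma(0) = 5.0816 (to 4 decimal places).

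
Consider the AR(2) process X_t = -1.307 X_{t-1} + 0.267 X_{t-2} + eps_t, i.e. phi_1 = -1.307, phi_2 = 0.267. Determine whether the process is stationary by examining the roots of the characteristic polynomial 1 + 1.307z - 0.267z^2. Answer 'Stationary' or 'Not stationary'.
\text{Not stationary}

The AR(p) characteristic polynomial is P(z) = 1 + 1.307z - 0.267z^2.
Stationarity requires all roots to lie outside the unit circle, i.e. |z| > 1 for every root.
Set 1 + (1.307) z + (-0.267) z^2 = 0, i.e. a z^2 + b z + c = 0 with a = -0.267, b = 1.307, c = 1.
Discriminant D = b^2 - 4ac = (1.307)^2 - 4*(-0.267)*1 = 1.708249 - (-1.068) = 2.776249.
D >= 0, so the roots are real: z = (-b +/- sqrt(D)) / (2a) = (-1.307 +/- 1.666208) / (-0.534).
  z_1 = (-1.307 + 1.666208) / (-0.534) = -0.6727,   |z_1| = 0.6727.
  z_2 = (-1.307 - 1.666208) / (-0.534) = 5.5678,   |z_2| = 5.5678.
Moduli of all roots: 0.6727, 5.5678.
All moduli strictly greater than 1? No.
Verdict: Not stationary.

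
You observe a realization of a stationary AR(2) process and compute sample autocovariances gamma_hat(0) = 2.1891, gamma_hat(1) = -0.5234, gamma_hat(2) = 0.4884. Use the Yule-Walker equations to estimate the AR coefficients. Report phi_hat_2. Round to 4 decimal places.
\hat\phi_{2} = 0.1760

The Yule-Walker equations for an AR(p) process read, in matrix form,
  Gamma_p phi = r_p,   with   (Gamma_p)_{ij} = gamma(|i - j|),
                       (r_p)_i = gamma(i),   i,j = 1..p.
Substitute the sample gammas (Toeplitz matrix and right-hand side of size 2):
  Gamma_p = [[2.1891, -0.5234], [-0.5234, 2.1891]]
  r_p     = [-0.5234, 0.4884]
Written out:
  2.1891 phi_1 - 0.5234 phi_2 = -0.5234
  -0.5234 phi_1 + 2.1891 phi_2 = 0.4884
Solve by Cramer's rule:
  det = gamma(0)^2 - gamma(1)^2 = (2.1891)^2 - (-0.5234)^2 = 4.79215881 - 0.27394756 = 4.51821125
  phi_hat_1 = [gamma(1) gamma(0) - gamma(1) gamma(2)] / det = [(-0.5234)(2.1891) - (-0.5234)(0.4884)] / 4.51821125 = -0.89014638 / 4.51821125 = -0.197
  phi_hat_2 = [gamma(0) gamma(2) - gamma(1)^2] / det = [(2.1891)(0.4884) - (-0.5234)^2] / 4.51821125 = 0.79520888 / 4.51821125 = 0.176
So phi_hat = [-0.1970, 0.1760].
Therefore phi_hat_2 = 0.1760.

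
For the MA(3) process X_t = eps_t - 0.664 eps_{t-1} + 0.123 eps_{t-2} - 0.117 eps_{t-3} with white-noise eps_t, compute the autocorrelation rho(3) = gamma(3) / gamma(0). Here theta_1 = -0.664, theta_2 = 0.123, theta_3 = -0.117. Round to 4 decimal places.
\rho(3) = -0.0796

For an MA(q) process with theta_0 = 1, the autocovariance is
  gamma(k) = sigma^2 * sum_{i=0..q-k} theta_i * theta_{i+k},
and rho(k) = gamma(k) / gamma(0). Sigma^2 cancels.
  numerator   = (1)*(-0.117) = -0.117.
  denominator = (1)^2 + (-0.664)^2 + (0.123)^2 + (-0.117)^2 = 1.469714.
  rho(3) = -0.117 / 1.469714 = -0.0796.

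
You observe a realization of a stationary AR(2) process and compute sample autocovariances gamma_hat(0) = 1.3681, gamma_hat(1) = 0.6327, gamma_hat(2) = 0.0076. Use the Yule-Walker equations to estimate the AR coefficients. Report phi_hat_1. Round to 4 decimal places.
\hat\phi_{1} = 0.5850

The Yule-Walker equations for an AR(p) process read, in matrix form,
  Gamma_p phi = r_p,   with   (Gamma_p)_{ij} = gamma(|i - j|),
                       (r_p)_i = gamma(i),   i,j = 1..p.
Substitute the sample gammas (Toeplitz matrix and right-hand side of size 2):
  Gamma_p = [[1.3681, 0.6327], [0.6327, 1.3681]]
  r_p     = [0.6327, 0.0076]
Written out:
  1.3681 phi_1 + 0.6327 phi_2 = 0.6327
  0.6327 phi_1 + 1.3681 phi_2 = 0.0076
Solve by Cramer's rule:
  det = gamma(0)^2 - gamma(1)^2 = (1.3681)^2 - (0.6327)^2 = 1.87169761 - 0.40030929 = 1.47138832
  phi_hat_1 = [gamma(1) gamma(0) - gamma(1) gamma(2)] / det = [(0.6327)(1.3681) - (0.6327)(0.0076)] / 1.47138832 = 0.86078835 / 1.47138832 = 0.585
  phi_hat_2 = [gamma(0) gamma(2) - gamma(1)^2] / det = [(1.3681)(0.0076) - (0.6327)^2] / 1.47138832 = -0.38991173 / 1.47138832 = -0.265
So phi_hat = [0.5850, -0.2650].
Therefore phi_hat_1 = 0.5850.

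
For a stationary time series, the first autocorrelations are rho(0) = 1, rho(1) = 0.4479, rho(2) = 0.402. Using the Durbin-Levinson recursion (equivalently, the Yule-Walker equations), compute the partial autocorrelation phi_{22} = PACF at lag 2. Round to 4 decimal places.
\phi_{22} = 0.2519

The PACF at lag k is phi_{kk}, the last component of the solution
to the Yule-Walker system G_k phi = r_k where
  (G_k)_{ij} = rho(|i - j|), (r_k)_i = rho(i), i,j = 1..k.
Equivalently, Durbin-Levinson gives phi_{kk} iteratively:
  phi_{11} = rho(1)
  phi_{kk} = [rho(k) - sum_{j=1..k-1} phi_{k-1,j} rho(k-j)]
            / [1 - sum_{j=1..k-1} phi_{k-1,j} rho(j)],
  phi_{k,j} = phi_{k-1,j} - phi_{kk} phi_{k-1,k-j},  j = 1..k-1.
Step k = 1:
  phi_11 = rho(1) = 0.4479.
Step k = 2:
  phi_22 = [rho(2) - phi_11 rho(1)] / [1 - phi_11 rho(1)] = [0.402 - (0.4479)(0.4479)] / [1 - (0.4479)(0.4479)]
         = 0.20138559 / 0.79938559 = 0.2519.
Therefore phi_{22} = 0.2519.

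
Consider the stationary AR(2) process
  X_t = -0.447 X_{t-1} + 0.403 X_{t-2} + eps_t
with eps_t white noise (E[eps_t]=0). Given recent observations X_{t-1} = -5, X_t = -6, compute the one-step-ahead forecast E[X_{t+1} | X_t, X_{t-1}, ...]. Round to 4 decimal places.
E[X_{t+1} \mid \mathcal F_t] = 0.6670

For an AR(p) model X_t = c + sum_i phi_i X_{t-i} + eps_t, the
one-step-ahead conditional mean is
  E[X_{t+1} | X_t, ...] = c + sum_i phi_i X_{t+1-i}.
Substitute known values:
  E[X_{t+1} | ...] = (-0.447) * (-6) + (0.403) * (-5)
                   = 0.6670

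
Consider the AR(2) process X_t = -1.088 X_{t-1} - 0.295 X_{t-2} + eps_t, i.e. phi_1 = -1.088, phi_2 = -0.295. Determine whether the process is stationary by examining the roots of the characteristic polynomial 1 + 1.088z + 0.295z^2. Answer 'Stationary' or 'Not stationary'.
\text{Stationary}

The AR(p) characteristic polynomial is P(z) = 1 + 1.088z + 0.295z^2.
Stationarity requires all roots to lie outside the unit circle, i.e. |z| > 1 for every root.
Set 1 + (1.088) z + (0.295) z^2 = 0, i.e. a z^2 + b z + c = 0 with a = 0.295, b = 1.088, c = 1.
Discriminant D = b^2 - 4ac = (1.088)^2 - 4*(0.295)*1 = 1.183744 - (1.18) = 0.003744.
D >= 0, so the roots are real: z = (-b +/- sqrt(D)) / (2a) = (-1.088 +/- 0.061188) / (0.59).
  z_1 = (-1.088 + 0.061188) / (0.59) = -1.7404,   |z_1| = 1.7404.
  z_2 = (-1.088 - 0.061188) / (0.59) = -1.9478,   |z_2| = 1.9478.
Moduli of all roots: 1.7404, 1.9478.
All moduli strictly greater than 1? Yes.
Verdict: Stationary.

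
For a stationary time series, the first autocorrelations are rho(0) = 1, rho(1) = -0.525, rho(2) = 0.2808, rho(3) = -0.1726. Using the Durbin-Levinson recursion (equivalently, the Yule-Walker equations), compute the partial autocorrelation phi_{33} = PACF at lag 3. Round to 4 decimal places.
\phi_{33} = -0.0310

The PACF at lag k is phi_{kk}, the last component of the solution
to the Yule-Walker system G_k phi = r_k where
  (G_k)_{ij} = rho(|i - j|), (r_k)_i = rho(i), i,j = 1..k.
Equivalently, Durbin-Levinson gives phi_{kk} iteratively:
  phi_{11} = rho(1)
  phi_{kk} = [rho(k) - sum_{j=1..k-1} phi_{k-1,j} rho(k-j)]
            / [1 - sum_{j=1..k-1} phi_{k-1,j} rho(j)],
  phi_{k,j} = phi_{k-1,j} - phi_{kk} phi_{k-1,k-j},  j = 1..k-1.
Step k = 1:
  phi_11 = rho(1) = -0.525.
Step k = 2:
  phi_22 = [rho(2) - phi_11 rho(1)] / [1 - phi_11 rho(1)] = [0.2808 - (-0.525)(-0.525)] / [1 - (-0.525)(-0.525)]
         = 0.005175 / 0.724375 = 0.007144.
  Update: phi_21 = phi_11 - phi_22 phi_11 = -0.525 - (0.007144)(-0.525) = -0.521249.
Step k = 3:
  phi_33 = [rho(3) - phi_21 rho(2) - phi_22 rho(1)] / [1 - phi_21 rho(1) - phi_22 rho(2)]
    numerator   = -0.1726 - (-0.521249)(0.2808) - (0.007144)(-0.525) = -0.02248253
    denominator = 1 - (-0.521249)(-0.525) - (0.007144)(0.2808) = 0.72433803
  phi_33 = -0.02248253 / 0.72433803 = -0.031.
Therefore phi_{33} = -0.0310.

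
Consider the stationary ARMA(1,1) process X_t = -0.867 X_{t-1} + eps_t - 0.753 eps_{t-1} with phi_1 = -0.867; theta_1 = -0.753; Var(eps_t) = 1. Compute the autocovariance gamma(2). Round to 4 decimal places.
\gamma(2) = 9.3491

Multiply the model equation by X_{t-k} and take expectations. With theta_0 = psi_0 = 1 and psi_j the MA(infinity) weights, this gives
  gamma(k) - sum_i phi_i gamma(k-i) = c_k,
  c_k = sigma^2 * sum_{j=k..q} theta_j psi_{j-k}   (c_k = 0 for k > q),
using gamma(-m) = gamma(m).
psi-weights needed (psi_j = theta_j + sum_i phi_i psi_{j-i}):
  psi_1 = theta_1 + phi_1 = -0.753 + (-0.867) = -1.62
Right-hand sides:
  c_0 = sigma^2 (1 + theta_1 psi_1) = 1 * (1 + (-0.753)(-1.62)) = 1 * 2.21986 = 2.21986
  c_1 = sigma^2 theta_1 = 1 * (-0.753) = -0.753
  c_2 = 0
Equations for k = 0 and k = 1 (AR order 1):
  gamma(0) = phi_1 gamma(1) + c_0
  gamma(1) = phi_1 gamma(0) + c_1
Substituting the second into the first: gamma(0) (1 - phi_1^2) = c_0 + phi_1 c_1, so
  gamma(0) = (c_0 + phi_1 c_1) / (1 - phi_1^2) = (2.21986 + (-0.867)(-0.753)) / (1 - (-0.867)^2) = 2.872711 / 0.248311 = 11.569004.
  gamma(1) = phi_1 gamma(0) + c_1 = (-0.867)(11.569004) + (-0.753) = -10.783327.
For k = 2 (> q): gamma(2) = phi_1 gamma(1) = (-0.867)(-10.783327) = 9.349144.
Therefore gamma(2) = 9.3491 (to 4 decimal places).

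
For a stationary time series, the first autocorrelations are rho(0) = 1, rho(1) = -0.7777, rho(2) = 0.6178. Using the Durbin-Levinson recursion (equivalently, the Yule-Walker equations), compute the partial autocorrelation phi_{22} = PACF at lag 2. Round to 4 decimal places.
\phi_{22} = 0.0329

The PACF at lag k is phi_{kk}, the last component of the solution
to the Yule-Walker system G_k phi = r_k where
  (G_k)_{ij} = rho(|i - j|), (r_k)_i = rho(i), i,j = 1..k.
Equivalently, Durbin-Levinson gives phi_{kk} iteratively:
  phi_{11} = rho(1)
  phi_{kk} = [rho(k) - sum_{j=1..k-1} phi_{k-1,j} rho(k-j)]
            / [1 - sum_{j=1..k-1} phi_{k-1,j} rho(j)],
  phi_{k,j} = phi_{k-1,j} - phi_{kk} phi_{k-1,k-j},  j = 1..k-1.
Step k = 1:
  phi_11 = rho(1) = -0.7777.
Step k = 2:
  phi_22 = [rho(2) - phi_11 rho(1)] / [1 - phi_11 rho(1)] = [0.6178 - (-0.7777)(-0.7777)] / [1 - (-0.7777)(-0.7777)]
         = 0.01298271 / 0.39518271 = 0.0329.
Therefore phi_{22} = 0.0329.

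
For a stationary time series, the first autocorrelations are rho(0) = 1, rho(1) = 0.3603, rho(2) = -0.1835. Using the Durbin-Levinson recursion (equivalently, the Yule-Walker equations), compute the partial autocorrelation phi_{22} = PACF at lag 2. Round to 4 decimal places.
\phi_{22} = -0.3601

The PACF at lag k is phi_{kk}, the last component of the solution
to the Yule-Walker system G_k phi = r_k where
  (G_k)_{ij} = rho(|i - j|), (r_k)_i = rho(i), i,j = 1..k.
Equivalently, Durbin-Levinson gives phi_{kk} iteratively:
  phi_{11} = rho(1)
  phi_{kk} = [rho(k) - sum_{j=1..k-1} phi_{k-1,j} rho(k-j)]
            / [1 - sum_{j=1..k-1} phi_{k-1,j} rho(j)],
  phi_{k,j} = phi_{k-1,j} - phi_{kk} phi_{k-1,k-j},  j = 1..k-1.
Step k = 1:
  phi_11 = rho(1) = 0.3603.
Step k = 2:
  phi_22 = [rho(2) - phi_11 rho(1)] / [1 - phi_11 rho(1)] = [-0.1835 - (0.3603)(0.3603)] / [1 - (0.3603)(0.3603)]
         = -0.31331609 / 0.87018391 = -0.3601.
Therefore phi_{22} = -0.3601.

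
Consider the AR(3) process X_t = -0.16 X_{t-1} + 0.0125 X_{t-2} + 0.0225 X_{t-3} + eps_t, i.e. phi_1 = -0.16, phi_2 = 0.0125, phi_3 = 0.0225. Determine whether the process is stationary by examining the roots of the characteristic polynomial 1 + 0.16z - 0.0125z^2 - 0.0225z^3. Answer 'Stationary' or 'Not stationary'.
\text{Stationary}

The AR(p) characteristic polynomial is P(z) = 1 + 0.16z - 0.0125z^2 - 0.0225z^3.
Stationarity requires all roots to lie outside the unit circle, i.e. |z| > 1 for every root.
Degree 3: look for a simple real root z0 first, then factor out (1 - z/z0) and solve the remaining quadratic.
Testing z0 = 4: P(4) = 1 + (0.16)(4) + (-0.0125)(4)^2 + (-0.0225)(4)^3
  = 1 + (0.64) + (-0.2) + (-1.44) = 0.  So z_0 = 4 is a root, |z_0| = 4.
Divide out the factor (1 - 0.25 z) = (1 - z/z0) (since 1/z0 = 0.25):
  P(z) = (1 - 0.25 z)(1 + (0.41) z + (0.09) z^2)
  [check: z-coef 0.41 - (0.25) = 0.16; z^2-coef 0.09 - (0.25)(0.41) = -0.0125; z^3-coef -(0.25)(0.09) = -0.0225.]
Remaining roots from the quadratic factor 1 + (0.41) z + (0.09) z^2:
  Set 1 + (0.41) z + (0.09) z^2 = 0, i.e. a z^2 + b z + c = 0 with a = 0.09, b = 0.41, c = 1.
  Discriminant D = b^2 - 4ac = (0.41)^2 - 4*(0.09)*1 = 0.1681 - (0.36) = -0.1919.
  D < 0, so the roots are the complex-conjugate pair z = (-b +/- i sqrt(-D)) / (2a) = -2.2778 +/- 2.4337i.
  For a conjugate pair |z|^2 = z * conj(z) = (product of roots) = c/a = 1/(0.09) = 11.111111, so |z| = sqrt(11.111111) = 3.3333 for both roots.
Moduli of all roots: 4.0000, 3.3333, 3.3333.
All moduli strictly greater than 1? Yes.
Verdict: Stationary.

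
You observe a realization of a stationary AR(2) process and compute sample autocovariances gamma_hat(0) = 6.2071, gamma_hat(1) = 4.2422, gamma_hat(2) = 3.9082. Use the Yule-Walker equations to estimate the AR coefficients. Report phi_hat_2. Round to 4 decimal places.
\hat\phi_{2} = 0.3050

The Yule-Walker equations for an AR(p) process read, in matrix form,
  Gamma_p phi = r_p,   with   (Gamma_p)_{ij} = gamma(|i - j|),
                       (r_p)_i = gamma(i),   i,j = 1..p.
Substitute the sample gammas (Toeplitz matrix and right-hand side of size 2):
  Gamma_p = [[6.2071, 4.2422], [4.2422, 6.2071]]
  r_p     = [4.2422, 3.9082]
Written out:
  6.2071 phi_1 + 4.2422 phi_2 = 4.2422
  4.2422 phi_1 + 6.2071 phi_2 = 3.9082
Solve by Cramer's rule:
  det = gamma(0)^2 - gamma(1)^2 = (6.2071)^2 - (4.2422)^2 = 38.52809041 - 17.99626084 = 20.53182957
  phi_hat_1 = [gamma(1) gamma(0) - gamma(1) gamma(2)] / det = [(4.2422)(6.2071) - (4.2422)(3.9082)] / 20.53182957 = 9.75239358 / 20.53182957 = 0.475
  phi_hat_2 = [gamma(0) gamma(2) - gamma(1)^2] / det = [(6.2071)(3.9082) - (4.2422)^2] / 20.53182957 = 6.26232738 / 20.53182957 = 0.305
So phi_hat = [0.4750, 0.3050].
Therefore phi_hat_2 = 0.3050.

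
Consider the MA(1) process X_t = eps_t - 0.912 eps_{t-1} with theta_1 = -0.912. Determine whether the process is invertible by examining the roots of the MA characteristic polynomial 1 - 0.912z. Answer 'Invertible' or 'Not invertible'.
\text{Invertible}

The MA(q) characteristic polynomial is P(z) = 1 - 0.912z.
Invertibility requires all roots to lie outside the unit circle, i.e. |z| > 1 for every root.
This is linear in z: 1 + (-0.912) z = 0  =>  z = -1/(-0.912) = 1.096491,  |z| = 1.096491.
Moduli of all roots: 1.0965.
All moduli strictly greater than 1? Yes.
Verdict: Invertible.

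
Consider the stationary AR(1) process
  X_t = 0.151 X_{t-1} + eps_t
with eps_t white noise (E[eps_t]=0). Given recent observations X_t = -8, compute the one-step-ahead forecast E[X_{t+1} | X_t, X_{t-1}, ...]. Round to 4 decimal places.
E[X_{t+1} \mid \mathcal F_t] = -1.2080

For an AR(p) model X_t = c + sum_i phi_i X_{t-i} + eps_t, the
one-step-ahead conditional mean is
  E[X_{t+1} | X_t, ...] = c + sum_i phi_i X_{t+1-i}.
Substitute known values:
  E[X_{t+1} | ...] = (0.151) * (-8)
                   = -1.2080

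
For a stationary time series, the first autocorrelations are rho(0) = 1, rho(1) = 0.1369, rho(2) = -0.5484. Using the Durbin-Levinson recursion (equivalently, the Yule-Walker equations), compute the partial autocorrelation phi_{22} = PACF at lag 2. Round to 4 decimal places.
\phi_{22} = -0.5780

The PACF at lag k is phi_{kk}, the last component of the solution
to the Yule-Walker system G_k phi = r_k where
  (G_k)_{ij} = rho(|i - j|), (r_k)_i = rho(i), i,j = 1..k.
Equivalently, Durbin-Levinson gives phi_{kk} iteratively:
  phi_{11} = rho(1)
  phi_{kk} = [rho(k) - sum_{j=1..k-1} phi_{k-1,j} rho(k-j)]
            / [1 - sum_{j=1..k-1} phi_{k-1,j} rho(j)],
  phi_{k,j} = phi_{k-1,j} - phi_{kk} phi_{k-1,k-j},  j = 1..k-1.
Step k = 1:
  phi_11 = rho(1) = 0.1369.
Step k = 2:
  phi_22 = [rho(2) - phi_11 rho(1)] / [1 - phi_11 rho(1)] = [-0.5484 - (0.1369)(0.1369)] / [1 - (0.1369)(0.1369)]
         = -0.56714161 / 0.98125839 = -0.578.
Therefore phi_{22} = -0.5780.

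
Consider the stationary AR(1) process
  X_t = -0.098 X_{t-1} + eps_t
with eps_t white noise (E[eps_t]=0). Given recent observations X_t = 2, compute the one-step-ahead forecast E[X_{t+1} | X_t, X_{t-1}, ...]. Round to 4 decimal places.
E[X_{t+1} \mid \mathcal F_t] = -0.1960

For an AR(p) model X_t = c + sum_i phi_i X_{t-i} + eps_t, the
one-step-ahead conditional mean is
  E[X_{t+1} | X_t, ...] = c + sum_i phi_i X_{t+1-i}.
Substitute known values:
  E[X_{t+1} | ...] = (-0.098) * (2)
                   = -0.1960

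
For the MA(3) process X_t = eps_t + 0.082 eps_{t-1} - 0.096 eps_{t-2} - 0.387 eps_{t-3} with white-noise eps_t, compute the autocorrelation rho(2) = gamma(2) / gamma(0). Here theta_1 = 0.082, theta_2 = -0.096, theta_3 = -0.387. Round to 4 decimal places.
\rho(2) = -0.1096

For an MA(q) process with theta_0 = 1, the autocovariance is
  gamma(k) = sigma^2 * sum_{i=0..q-k} theta_i * theta_{i+k},
and rho(k) = gamma(k) / gamma(0). Sigma^2 cancels.
  numerator   = (1)*(-0.096) + (0.082)*(-0.387) = -0.127734.
  denominator = (1)^2 + (0.082)^2 + (-0.096)^2 + (-0.387)^2 = 1.165709.
  rho(2) = -0.127734 / 1.165709 = -0.1096.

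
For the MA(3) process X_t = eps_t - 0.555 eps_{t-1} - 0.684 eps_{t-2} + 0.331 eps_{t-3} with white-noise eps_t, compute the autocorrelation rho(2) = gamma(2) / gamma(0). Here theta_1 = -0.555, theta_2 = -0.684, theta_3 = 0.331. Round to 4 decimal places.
\rho(2) = -0.4602

For an MA(q) process with theta_0 = 1, the autocovariance is
  gamma(k) = sigma^2 * sum_{i=0..q-k} theta_i * theta_{i+k},
and rho(k) = gamma(k) / gamma(0). Sigma^2 cancels.
  numerator   = (1)*(-0.684) + (-0.555)*(0.331) = -0.867705.
  denominator = (1)^2 + (-0.555)^2 + (-0.684)^2 + (0.331)^2 = 1.885442.
  rho(2) = -0.867705 / 1.885442 = -0.4602.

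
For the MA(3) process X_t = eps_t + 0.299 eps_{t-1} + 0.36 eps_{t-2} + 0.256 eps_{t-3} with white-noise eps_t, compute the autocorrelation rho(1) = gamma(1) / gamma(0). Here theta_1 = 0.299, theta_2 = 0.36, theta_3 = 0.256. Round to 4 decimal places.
\rho(1) = 0.3883

For an MA(q) process with theta_0 = 1, the autocovariance is
  gamma(k) = sigma^2 * sum_{i=0..q-k} theta_i * theta_{i+k},
and rho(k) = gamma(k) / gamma(0). Sigma^2 cancels.
  numerator   = (1)*(0.299) + (0.299)*(0.36) + (0.36)*(0.256) = 0.4988.
  denominator = (1)^2 + (0.299)^2 + (0.36)^2 + (0.256)^2 = 1.284537.
  rho(1) = 0.4988 / 1.284537 = 0.3883.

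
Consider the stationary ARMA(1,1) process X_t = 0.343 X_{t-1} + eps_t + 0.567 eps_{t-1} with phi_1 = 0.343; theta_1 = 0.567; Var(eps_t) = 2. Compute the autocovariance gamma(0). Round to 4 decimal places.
\gamma(0) = 3.8770

Multiply the model equation by X_{t-k} and take expectations. With theta_0 = psi_0 = 1 and psi_j the MA(infinity) weights, this gives
  gamma(k) - sum_i phi_i gamma(k-i) = c_k,
  c_k = sigma^2 * sum_{j=k..q} theta_j psi_{j-k}   (c_k = 0 for k > q),
using gamma(-m) = gamma(m).
psi-weights needed (psi_j = theta_j + sum_i phi_i psi_{j-i}):
  psi_1 = theta_1 + phi_1 = 0.567 + (0.343) = 0.91
Right-hand sides:
  c_0 = sigma^2 (1 + theta_1 psi_1) = 2 * (1 + (0.567)(0.91)) = 2 * 1.51597 = 3.03194
  c_1 = sigma^2 theta_1 = 2 * (0.567) = 1.134
  c_2 = 0
Equations for k = 0 and k = 1 (AR order 1):
  gamma(0) = phi_1 gamma(1) + c_0
  gamma(1) = phi_1 gamma(0) + c_1
Substituting the second into the first: gamma(0) (1 - phi_1^2) = c_0 + phi_1 c_1, so
  gamma(0) = (c_0 + phi_1 c_1) / (1 - phi_1^2) = (3.03194 + (0.343)(1.134)) / (1 - (0.343)^2) = 3.420902 / 0.882351 = 3.877031.
Therefore gamma(0) = 3.8770 (to 4 decimal places).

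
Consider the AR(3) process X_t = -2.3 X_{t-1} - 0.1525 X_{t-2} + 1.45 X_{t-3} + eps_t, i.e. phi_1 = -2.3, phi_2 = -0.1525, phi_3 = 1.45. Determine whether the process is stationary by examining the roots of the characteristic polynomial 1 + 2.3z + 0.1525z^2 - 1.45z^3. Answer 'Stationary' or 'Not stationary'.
\text{Not stationary}

The AR(p) characteristic polynomial is P(z) = 1 + 2.3z + 0.1525z^2 - 1.45z^3.
Stationarity requires all roots to lie outside the unit circle, i.e. |z| > 1 for every root.
Degree 3: look for a simple real root z0 first, then factor out (1 - z/z0) and solve the remaining quadratic.
Testing z0 = -0.8: P(-0.8) = 1 + (2.3)(-0.8) + (0.1525)(-0.8)^2 + (-1.45)(-0.8)^3
  = 1 + (-1.84) + (0.0976) + (0.7424) = 0.  So z_0 = -0.8 is a root, |z_0| = 0.8.
Divide out the factor (1 + 1.25 z) = (1 - z/z0) (since 1/z0 = -1.25):
  P(z) = (1 + 1.25 z)(1 + (1.05) z + (-1.16) z^2)
  [check: z-coef 1.05 - (-1.25) = 2.3; z^2-coef -1.16 - (-1.25)(1.05) = 0.1525; z^3-coef -(-1.25)(-1.16) = -1.45.]
Remaining roots from the quadratic factor 1 + (1.05) z + (-1.16) z^2:
  Set 1 + (1.05) z + (-1.16) z^2 = 0, i.e. a z^2 + b z + c = 0 with a = -1.16, b = 1.05, c = 1.
  Discriminant D = b^2 - 4ac = (1.05)^2 - 4*(-1.16)*1 = 1.1025 - (-4.64) = 5.7425.
  D >= 0, so the roots are real: z = (-b +/- sqrt(D)) / (2a) = (-1.05 +/- 2.396351) / (-2.32).
    z_1 = (-1.05 + 2.396351) / (-2.32) = -0.5803,   |z_1| = 0.5803.
    z_2 = (-1.05 - 2.396351) / (-2.32) = 1.4855,   |z_2| = 1.4855.
Moduli of all roots: 0.8000, 0.5803, 1.4855.
All moduli strictly greater than 1? No.
Verdict: Not stationary.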